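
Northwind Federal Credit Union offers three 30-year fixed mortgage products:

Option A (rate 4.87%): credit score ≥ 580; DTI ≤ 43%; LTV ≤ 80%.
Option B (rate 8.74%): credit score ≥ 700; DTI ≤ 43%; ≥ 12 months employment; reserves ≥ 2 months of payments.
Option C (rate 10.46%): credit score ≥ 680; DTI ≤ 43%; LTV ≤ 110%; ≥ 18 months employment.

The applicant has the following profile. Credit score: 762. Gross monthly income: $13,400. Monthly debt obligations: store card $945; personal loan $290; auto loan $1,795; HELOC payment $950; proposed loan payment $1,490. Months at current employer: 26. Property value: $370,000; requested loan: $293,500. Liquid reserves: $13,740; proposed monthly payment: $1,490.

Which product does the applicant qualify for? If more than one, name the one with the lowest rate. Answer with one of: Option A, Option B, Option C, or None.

Total debts = (945 + 290 + 1,795 + 950 + 1,490) = 5,470; DTI = 5,470/13,400 = 40.8%.
LTV = 293,500/370,000 = 79.3%.
Reserves = 13,740/1,490 = 9.2 months.
Option A: score 762 ≥ 580; DTI 40.8% ≤ 43%; LTV 79.3% ≤ 80% → qualifies.
Option B: score 762 ≥ 700; DTI 40.8% ≤ 43%; employment 26 ≥ 12 mo; reserves 9.2 ≥ 2 mo → qualifies.
Option C: score 762 ≥ 680; DTI 40.8% ≤ 43%; LTV 79.3% ≤ 110%; employment 26 ≥ 18 mo → qualifies.
Qualifying: Option A, Option B, Option C. Lowest rate is 4.87% → Option A.

Option A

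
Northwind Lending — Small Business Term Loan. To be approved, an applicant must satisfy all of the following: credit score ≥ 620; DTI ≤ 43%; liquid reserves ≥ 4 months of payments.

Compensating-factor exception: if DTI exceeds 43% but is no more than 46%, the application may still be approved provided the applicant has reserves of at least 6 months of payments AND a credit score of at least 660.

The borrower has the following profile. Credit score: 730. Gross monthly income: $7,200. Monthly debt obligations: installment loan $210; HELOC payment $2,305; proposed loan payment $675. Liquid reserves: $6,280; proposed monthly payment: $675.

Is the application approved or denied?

Approved

Credit score 730 ≥ 620 (meets base)
Total debts = (210 + 2,305 + 675) = 3,190. DTI = 3,190/7,200 = 44.3% > 43% — standard DTI limit exceeded.
Reserves: 6,280 ÷ 675 = 9.3 months (meets 4-month minimum)
DTI 44.3% is within the 43%–46% exception band; checking compensating factors.
Override check — reserves: 9.3 mo (ok); score: 730 (ok).
Both override conditions satisfied; DTI exception granted.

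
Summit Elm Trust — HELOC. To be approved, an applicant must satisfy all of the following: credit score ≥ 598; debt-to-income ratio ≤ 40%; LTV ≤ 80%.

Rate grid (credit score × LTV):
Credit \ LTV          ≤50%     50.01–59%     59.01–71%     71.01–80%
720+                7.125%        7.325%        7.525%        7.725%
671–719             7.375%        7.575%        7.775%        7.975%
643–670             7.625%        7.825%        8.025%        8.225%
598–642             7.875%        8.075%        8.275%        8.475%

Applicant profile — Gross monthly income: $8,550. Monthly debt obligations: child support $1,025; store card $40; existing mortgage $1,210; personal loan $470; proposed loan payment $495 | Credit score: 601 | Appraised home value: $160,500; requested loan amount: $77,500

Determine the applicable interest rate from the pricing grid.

7.875%

Credit score 601 ≥ 598; Total monthly debts = (1,025 + 40 + 1,210 + 470 + 495) = 3,240. Debt-to-income = 3,240/8,550 = 37.9% — meets 40% limit
LTV: 77,500 ÷ 160,500 = 48.3%, within 80% cap
Score 601 is in the 598–642 band; LTV 48.3% is in the ≤50% band → 7.875%.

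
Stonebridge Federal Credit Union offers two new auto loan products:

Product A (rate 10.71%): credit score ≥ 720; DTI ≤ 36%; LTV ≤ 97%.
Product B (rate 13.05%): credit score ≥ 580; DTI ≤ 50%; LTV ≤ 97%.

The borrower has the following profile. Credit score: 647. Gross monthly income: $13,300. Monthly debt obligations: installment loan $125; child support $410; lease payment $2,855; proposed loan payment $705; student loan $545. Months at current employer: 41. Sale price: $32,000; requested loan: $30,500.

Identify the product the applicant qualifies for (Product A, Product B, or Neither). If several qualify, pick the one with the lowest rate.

Product B

Total debts = (125 + 410 + 2,855 + 705 + 545) = 4,640; DTI = 4,640/13,300 = 34.9%.
LTV = 30,500/32,000 = 95.3%.
Product A: score 647 < 720; DTI 34.9% ≤ 36%; LTV 95.3% ≤ 97% → does not qualify.
Product B: score 647 ≥ 580; DTI 34.9% ≤ 50%; LTV 95.3% ≤ 97% → qualifies.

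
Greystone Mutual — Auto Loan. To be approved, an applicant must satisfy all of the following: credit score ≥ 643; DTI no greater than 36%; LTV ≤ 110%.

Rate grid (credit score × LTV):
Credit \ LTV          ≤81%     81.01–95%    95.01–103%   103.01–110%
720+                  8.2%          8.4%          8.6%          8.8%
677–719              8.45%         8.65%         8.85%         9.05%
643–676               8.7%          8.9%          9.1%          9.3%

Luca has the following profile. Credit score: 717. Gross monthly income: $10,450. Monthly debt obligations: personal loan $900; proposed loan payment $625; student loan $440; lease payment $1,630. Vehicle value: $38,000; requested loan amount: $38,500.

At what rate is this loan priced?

Credit score 717 ≥ 643; Total monthly debts = (900 + 625 + 440 + 1,630) = 3,595. Debt-to-income = 3,595/10,450 = 34.4% — meets 36% limit
LTV = 38,500/38,000 = 101.3% ≤ 110%
Score 717 is in the 677–719 band; LTV 101.3% is in the 95.01–103% band → 8.85%.

8.85%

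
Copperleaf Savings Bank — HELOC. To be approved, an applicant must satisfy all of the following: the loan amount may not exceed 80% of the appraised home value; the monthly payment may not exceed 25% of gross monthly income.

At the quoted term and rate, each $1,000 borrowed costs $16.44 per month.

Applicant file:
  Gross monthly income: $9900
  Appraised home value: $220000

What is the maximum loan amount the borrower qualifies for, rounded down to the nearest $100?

Payment cap: 25% × $9,900 = $2,475/month.
At $16.44 per $1,000, that supports 2,475/16.44 × 1,000 ≈ $150,547 → $150,500.
LTV cap: 80% × $220,000 = $176,000 → $176,000.
Binding constraint: payment-to-income.

$150,500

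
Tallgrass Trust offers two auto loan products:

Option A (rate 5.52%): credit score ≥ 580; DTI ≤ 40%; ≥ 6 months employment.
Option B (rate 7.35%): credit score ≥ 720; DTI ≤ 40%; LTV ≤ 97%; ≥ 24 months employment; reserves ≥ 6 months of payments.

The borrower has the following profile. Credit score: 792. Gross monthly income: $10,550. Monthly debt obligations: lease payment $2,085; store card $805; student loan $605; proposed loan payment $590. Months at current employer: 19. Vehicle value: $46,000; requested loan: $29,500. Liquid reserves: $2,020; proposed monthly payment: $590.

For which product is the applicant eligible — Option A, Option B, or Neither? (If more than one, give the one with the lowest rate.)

Total debts = (2,085 + 805 + 605 + 590) = 4,085; DTI = 4,085/10,550 = 38.7%.
LTV = 29,500/46,000 = 64.1%.
Reserves = 2,020/590 = 3.4 months.
Option A: score 792 ≥ 580; DTI 38.7% ≤ 40%; employment 19 ≥ 6 mo → qualifies.
Option B: score 792 ≥ 720; DTI 38.7% ≤ 40%; LTV 64.1% ≤ 97%; employment 19 < 24 mo; reserves 3.4 < 6 mo → does not qualify.

Option A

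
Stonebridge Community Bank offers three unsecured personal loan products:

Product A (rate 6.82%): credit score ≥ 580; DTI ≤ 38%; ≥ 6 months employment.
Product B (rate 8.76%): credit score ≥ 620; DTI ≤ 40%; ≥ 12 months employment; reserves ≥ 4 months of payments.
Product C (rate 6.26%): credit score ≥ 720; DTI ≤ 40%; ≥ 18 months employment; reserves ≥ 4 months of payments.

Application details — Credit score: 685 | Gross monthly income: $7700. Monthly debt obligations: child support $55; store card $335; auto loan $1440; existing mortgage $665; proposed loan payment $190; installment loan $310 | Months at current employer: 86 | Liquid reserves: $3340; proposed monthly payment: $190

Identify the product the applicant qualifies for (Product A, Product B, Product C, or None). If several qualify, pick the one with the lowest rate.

Product B

Total debts = (55 + 335 + 1,440 + 665 + 190 + 310) = 2,995; DTI = 2,995/7,700 = 38.9%.
Reserves = 3,340/190 = 17.6 months.
Product A: score 685 ≥ 580; DTI 38.9% > 38%; employment 86 ≥ 6 mo → does not qualify.
Product B: score 685 ≥ 620; DTI 38.9% ≤ 40%; employment 86 ≥ 12 mo; reserves 17.6 ≥ 4 mo → qualifies.
Product C: score 685 < 720; DTI 38.9% ≤ 40%; employment 86 ≥ 18 mo; reserves 17.6 ≥ 4 mo → does not qualify.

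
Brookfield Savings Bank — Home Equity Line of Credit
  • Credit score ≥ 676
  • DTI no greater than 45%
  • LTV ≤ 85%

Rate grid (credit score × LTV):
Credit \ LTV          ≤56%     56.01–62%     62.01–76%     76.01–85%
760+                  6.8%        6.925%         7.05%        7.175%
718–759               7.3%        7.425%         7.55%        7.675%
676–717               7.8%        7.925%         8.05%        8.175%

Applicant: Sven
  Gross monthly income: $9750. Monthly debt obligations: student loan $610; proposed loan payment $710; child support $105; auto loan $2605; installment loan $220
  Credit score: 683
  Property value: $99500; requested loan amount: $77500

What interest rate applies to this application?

8.175%

Credit score 683 ≥ 676; Total monthly debts = (610 + 710 + 105 + 2,605 + 220) = 4,250. DTI = 4,250/9,750 = 43.6% ≤ 45%
LTV: 77,500 ÷ 99,500 = 77.9%, within 85% cap
Credit 683 → row 676–717; LTV 77.9% → column 76.01–85%. Grid cell → 8.175%.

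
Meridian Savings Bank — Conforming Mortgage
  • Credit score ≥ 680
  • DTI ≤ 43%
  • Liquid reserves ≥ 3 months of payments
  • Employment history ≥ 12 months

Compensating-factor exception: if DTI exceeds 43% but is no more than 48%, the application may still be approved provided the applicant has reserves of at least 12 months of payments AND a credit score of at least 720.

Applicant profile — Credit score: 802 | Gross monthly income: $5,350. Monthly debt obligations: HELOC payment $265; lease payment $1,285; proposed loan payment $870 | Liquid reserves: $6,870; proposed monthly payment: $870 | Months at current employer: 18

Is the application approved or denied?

Denied

Credit score 802 ≥ 680 (meets base)
Total debts = (265 + 1,285 + 870) = 2,420. DTI: 2,420 ÷ 5,350 = 45.2%, over the 43% base limit.
Reserves = 6,870/870 = 7.9 months ≥ 3
Employment 18 ≥ 12 months
45.2% falls in the override range (43%–48%), so the compensating-factor test applies.
Reserves 7.9 < 12 months; credit score 802 ≥ 720.
Override conditions not both satisfied; exception does not apply.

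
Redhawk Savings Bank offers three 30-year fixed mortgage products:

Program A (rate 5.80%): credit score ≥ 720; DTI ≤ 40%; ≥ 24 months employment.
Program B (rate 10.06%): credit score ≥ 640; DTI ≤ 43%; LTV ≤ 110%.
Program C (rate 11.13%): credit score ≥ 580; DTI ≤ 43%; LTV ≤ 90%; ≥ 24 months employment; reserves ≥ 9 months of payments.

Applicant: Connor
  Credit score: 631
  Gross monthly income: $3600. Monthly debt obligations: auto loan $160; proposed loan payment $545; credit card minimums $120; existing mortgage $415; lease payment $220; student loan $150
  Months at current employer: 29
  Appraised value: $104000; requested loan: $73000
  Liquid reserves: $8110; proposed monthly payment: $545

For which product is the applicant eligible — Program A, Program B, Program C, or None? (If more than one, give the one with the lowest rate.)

Total debts = (160 + 545 + 120 + 415 + 220 + 150) = 1,610; DTI = 1,610/3,600 = 44.7%.
LTV = 73,000/104,000 = 70.2%.
Reserves = 8,110/545 = 14.9 months.
Program A: score 631 < 720; DTI 44.7% > 40%; employment 29 ≥ 24 mo → does not qualify.
Program B: score 631 < 640; DTI 44.7% > 43%; LTV 70.2% ≤ 110% → does not qualify.
Program C: score 631 ≥ 580; DTI 44.7% > 43%; LTV 70.2% ≤ 90%; employment 29 ≥ 24 mo; reserves 14.9 ≥ 9 mo → does not qualify.

None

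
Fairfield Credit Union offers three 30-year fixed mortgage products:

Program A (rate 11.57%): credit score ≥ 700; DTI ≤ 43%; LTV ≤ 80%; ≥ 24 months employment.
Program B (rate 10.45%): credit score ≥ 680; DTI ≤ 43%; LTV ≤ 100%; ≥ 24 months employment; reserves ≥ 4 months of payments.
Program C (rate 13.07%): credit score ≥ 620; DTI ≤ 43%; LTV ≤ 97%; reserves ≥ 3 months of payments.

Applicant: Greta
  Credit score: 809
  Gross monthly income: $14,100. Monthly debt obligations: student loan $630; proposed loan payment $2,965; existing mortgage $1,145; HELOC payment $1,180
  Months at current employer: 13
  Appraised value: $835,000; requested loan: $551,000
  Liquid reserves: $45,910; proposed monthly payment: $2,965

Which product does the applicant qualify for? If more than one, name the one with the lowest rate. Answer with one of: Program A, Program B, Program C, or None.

Total debts = (630 + 2,965 + 1,145 + 1,180) = 5,920; DTI = 5,920/14,100 = 42%.
LTV = 551,000/835,000 = 66%.
Reserves = 45,910/2,965 = 15.5 months.
Program A: score 809 ≥ 700; DTI 42% ≤ 43%; LTV 66% ≤ 80%; employment 13 < 24 mo → does not qualify.
Program B: score 809 ≥ 680; DTI 42% ≤ 43%; LTV 66% ≤ 100%; employment 13 < 24 mo; reserves 15.5 ≥ 4 mo → does not qualify.
Program C: score 809 ≥ 620; DTI 42% ≤ 43%; LTV 66% ≤ 97%; reserves 15.5 ≥ 3 mo → qualifies.

Program C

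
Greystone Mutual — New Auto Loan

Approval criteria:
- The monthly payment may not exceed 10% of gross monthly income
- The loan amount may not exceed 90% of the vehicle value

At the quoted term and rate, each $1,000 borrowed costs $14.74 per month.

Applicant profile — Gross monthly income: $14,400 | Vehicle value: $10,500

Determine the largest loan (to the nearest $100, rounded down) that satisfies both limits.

$9,400

Payment cap: 10% × $14,400 = $1,440/month.
At $14.74 per $1,000, that supports 1,440/14.74 × 1,000 ≈ $97,693 → $97,600.
LTV cap: 90% × $10,500 = $9,450 → $9,400.
Binding constraint: loan-to-value.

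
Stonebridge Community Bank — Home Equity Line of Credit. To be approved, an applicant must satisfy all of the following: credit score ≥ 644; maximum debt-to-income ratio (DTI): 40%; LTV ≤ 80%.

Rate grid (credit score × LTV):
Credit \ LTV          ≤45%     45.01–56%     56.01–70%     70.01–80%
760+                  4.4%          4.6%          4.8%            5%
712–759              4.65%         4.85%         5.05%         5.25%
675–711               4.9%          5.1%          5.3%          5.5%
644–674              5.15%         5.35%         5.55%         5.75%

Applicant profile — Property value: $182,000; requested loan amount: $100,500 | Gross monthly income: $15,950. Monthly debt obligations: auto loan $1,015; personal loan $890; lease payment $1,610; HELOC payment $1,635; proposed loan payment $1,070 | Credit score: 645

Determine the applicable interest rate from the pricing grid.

5.35%

Credit score 645 ≥ 644; Total monthly debts = (1,015 + 890 + 1,610 + 1,635 + 1,070) = 6,220. Debt-to-income = 6,220/15,950 = 39% — meets 40% limit
LTV: 100,500 ÷ 182,000 = 55.2%, within 80% cap
Credit 645 → row 644–674; LTV 55.2% → column 45.01–56%. Grid cell → 5.35%.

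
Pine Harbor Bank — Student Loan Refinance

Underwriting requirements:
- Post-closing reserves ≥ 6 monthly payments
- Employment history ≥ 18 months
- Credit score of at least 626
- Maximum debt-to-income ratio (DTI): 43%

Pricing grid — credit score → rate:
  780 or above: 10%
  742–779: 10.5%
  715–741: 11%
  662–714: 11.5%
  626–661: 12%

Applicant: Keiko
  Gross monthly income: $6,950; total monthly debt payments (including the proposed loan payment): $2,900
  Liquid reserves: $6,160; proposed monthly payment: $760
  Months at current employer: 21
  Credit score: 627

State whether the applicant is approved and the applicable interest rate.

Approved at 12%

Credit score 627 ≥ 626 (meets minimum)
Reserves: 6,160 ÷ 760 = 8.1 months (meets 6-month minimum)
Debt-to-income = 2,900/6,950 = 41.7% — meets 43% limit
Employment 21 ≥ 18 months
All requirements met. Score 627 falls in the 626–661 tier → 12%.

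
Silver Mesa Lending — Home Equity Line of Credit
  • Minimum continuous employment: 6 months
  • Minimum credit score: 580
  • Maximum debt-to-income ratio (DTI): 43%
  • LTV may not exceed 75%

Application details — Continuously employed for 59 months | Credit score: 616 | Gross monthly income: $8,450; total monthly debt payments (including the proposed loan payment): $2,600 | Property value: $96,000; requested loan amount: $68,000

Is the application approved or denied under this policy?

Approved

Employment 59 ≥ 6 months
Credit score 616 ≥ 580 (meets)
DTI = 2,600/8,450 = 30.8% ≤ 43%
Loan-to-value = 68,000/96,000 = 70.8% — pass (75% max)
All criteria satisfied.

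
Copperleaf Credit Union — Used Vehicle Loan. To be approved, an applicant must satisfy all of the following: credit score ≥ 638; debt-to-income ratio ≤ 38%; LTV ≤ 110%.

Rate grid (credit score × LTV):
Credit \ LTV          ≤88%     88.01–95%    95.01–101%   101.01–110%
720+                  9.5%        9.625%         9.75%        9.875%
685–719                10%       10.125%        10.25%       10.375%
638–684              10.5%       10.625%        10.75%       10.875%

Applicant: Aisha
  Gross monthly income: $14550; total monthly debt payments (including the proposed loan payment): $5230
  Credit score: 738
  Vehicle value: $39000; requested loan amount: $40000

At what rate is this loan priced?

Credit score 738 ≥ 638; DTI = 5,230/14,550 = 35.9% ≤ 38%
Loan-to-value = 40,000/39,000 = 102.6% — pass (110% max)
Row: 738 falls in 720+. Column: 102.6% falls in 101.01–110%. Rate = 9.875%.

9.875%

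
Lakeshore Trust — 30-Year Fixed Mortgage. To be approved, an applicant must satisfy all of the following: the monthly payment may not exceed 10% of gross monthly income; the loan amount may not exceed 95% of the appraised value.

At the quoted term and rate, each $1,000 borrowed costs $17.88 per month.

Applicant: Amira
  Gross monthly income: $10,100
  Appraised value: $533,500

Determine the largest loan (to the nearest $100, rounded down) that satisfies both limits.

Payment cap: 10% × $10,100 = $1,010/month.
At $17.88 per $1,000, that supports 1,010/17.88 × 1,000 ≈ $56,487 → $56,400.
LTV cap: 95% × $533,500 = $506,825 → $506,800.
Binding constraint: payment-to-income.

$56,400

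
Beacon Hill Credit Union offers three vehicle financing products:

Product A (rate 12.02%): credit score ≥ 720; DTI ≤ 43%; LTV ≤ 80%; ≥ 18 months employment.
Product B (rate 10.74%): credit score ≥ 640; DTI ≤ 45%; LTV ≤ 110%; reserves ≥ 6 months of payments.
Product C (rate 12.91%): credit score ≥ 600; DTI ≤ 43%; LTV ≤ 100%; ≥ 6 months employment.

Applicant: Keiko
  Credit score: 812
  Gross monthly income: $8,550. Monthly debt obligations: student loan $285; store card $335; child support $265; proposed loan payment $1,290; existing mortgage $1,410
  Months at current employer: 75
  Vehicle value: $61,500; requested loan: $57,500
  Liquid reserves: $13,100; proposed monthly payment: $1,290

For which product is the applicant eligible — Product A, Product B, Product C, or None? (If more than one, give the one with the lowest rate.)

Total debts = (285 + 335 + 265 + 1,290 + 1,410) = 3,585; DTI = 3,585/8,550 = 41.9%.
LTV = 57,500/61,500 = 93.5%.
Reserves = 13,100/1,290 = 10.2 months.
Product A: score 812 ≥ 720; DTI 41.9% ≤ 43%; LTV 93.5% > 80%; employment 75 ≥ 18 mo → does not qualify.
Product B: score 812 ≥ 640; DTI 41.9% ≤ 45%; LTV 93.5% ≤ 110%; reserves 10.2 ≥ 6 mo → qualifies.
Product C: score 812 ≥ 600; DTI 41.9% ≤ 43%; LTV 93.5% ≤ 100%; employment 75 ≥ 6 mo → qualifies.
Qualifying: Product B, Product C. Lowest rate is 10.74% → Product B.

Product B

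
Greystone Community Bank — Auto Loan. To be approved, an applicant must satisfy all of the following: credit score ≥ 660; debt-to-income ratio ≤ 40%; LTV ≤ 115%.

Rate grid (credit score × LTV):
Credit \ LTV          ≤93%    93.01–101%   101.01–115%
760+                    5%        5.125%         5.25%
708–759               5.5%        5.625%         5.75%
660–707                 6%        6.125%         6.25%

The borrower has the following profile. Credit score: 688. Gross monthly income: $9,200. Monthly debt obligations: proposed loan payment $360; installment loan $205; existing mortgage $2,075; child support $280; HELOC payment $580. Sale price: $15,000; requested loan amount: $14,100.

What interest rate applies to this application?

Credit score 688 ≥ 660; Total monthly debts = (360 + 205 + 2,075 + 280 + 580) = 3,500. DTI: 3,500 ÷ 9,200 = 38%, within the 40% cap
LTV: 14,100 ÷ 15,000 = 94%, within 115% cap
Score 688 is in the 660–707 band; LTV 94% is in the 93.01–101% band → 6.125%.

6.125%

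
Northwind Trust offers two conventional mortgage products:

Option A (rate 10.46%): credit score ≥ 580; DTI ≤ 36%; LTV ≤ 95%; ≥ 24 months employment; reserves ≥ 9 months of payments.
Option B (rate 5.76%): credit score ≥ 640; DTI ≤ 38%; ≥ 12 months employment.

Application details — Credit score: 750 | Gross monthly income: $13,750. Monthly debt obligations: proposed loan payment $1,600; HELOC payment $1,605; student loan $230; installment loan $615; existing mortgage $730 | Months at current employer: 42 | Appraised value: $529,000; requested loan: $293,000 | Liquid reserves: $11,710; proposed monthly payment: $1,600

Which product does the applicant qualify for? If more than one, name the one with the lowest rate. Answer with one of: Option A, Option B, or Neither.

Total debts = (1,600 + 1,605 + 230 + 615 + 730) = 4,780; DTI = 4,780/13,750 = 34.8%.
LTV = 293,000/529,000 = 55.4%.
Reserves = 11,710/1,600 = 7.3 months.
Option A: score 750 ≥ 580; DTI 34.8% ≤ 36%; LTV 55.4% ≤ 95%; employment 42 ≥ 24 mo; reserves 7.3 < 9 mo → does not qualify.
Option B: score 750 ≥ 640; DTI 34.8% ≤ 38%; employment 42 ≥ 12 mo → qualifies.

Option B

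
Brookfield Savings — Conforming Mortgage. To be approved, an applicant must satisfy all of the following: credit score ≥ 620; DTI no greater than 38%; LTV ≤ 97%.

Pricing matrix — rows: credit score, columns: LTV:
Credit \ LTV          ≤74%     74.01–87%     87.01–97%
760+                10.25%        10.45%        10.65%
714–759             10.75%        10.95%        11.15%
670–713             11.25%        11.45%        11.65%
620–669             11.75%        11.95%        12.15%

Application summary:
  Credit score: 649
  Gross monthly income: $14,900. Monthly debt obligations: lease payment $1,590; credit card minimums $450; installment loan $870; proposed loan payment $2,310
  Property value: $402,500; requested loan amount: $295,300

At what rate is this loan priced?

11.75%

Credit score 649 ≥ 620; Total monthly debts = (1,590 + 450 + 870 + 2,310) = 5,220. Debt-to-income = 5,220/14,900 = 35% — meets 38% limit
LTV = 295,300/402,500 = 73.4% ≤ 97%
Score 649 is in the 620–669 band; LTV 73.4% is in the ≤74% band → 11.75%.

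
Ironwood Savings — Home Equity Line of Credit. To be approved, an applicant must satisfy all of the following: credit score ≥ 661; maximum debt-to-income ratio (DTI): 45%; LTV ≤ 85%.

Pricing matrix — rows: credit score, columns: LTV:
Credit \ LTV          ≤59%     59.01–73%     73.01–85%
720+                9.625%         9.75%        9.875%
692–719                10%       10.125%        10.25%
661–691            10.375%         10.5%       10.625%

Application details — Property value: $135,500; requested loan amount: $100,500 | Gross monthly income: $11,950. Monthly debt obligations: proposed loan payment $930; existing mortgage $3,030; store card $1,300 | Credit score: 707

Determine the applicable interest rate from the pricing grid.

Credit score 707 ≥ 661; Total monthly debts = (930 + 3,030 + 1,300) = 5,260. Debt-to-income = 5,260/11,950 = 44% — meets 45% limit
LTV = 100,500/135,500 = 74.2% ≤ 85%
Score 707 is in the 692–719 band; LTV 74.2% is in the 73.01–85% band → 10.25%.

10.25%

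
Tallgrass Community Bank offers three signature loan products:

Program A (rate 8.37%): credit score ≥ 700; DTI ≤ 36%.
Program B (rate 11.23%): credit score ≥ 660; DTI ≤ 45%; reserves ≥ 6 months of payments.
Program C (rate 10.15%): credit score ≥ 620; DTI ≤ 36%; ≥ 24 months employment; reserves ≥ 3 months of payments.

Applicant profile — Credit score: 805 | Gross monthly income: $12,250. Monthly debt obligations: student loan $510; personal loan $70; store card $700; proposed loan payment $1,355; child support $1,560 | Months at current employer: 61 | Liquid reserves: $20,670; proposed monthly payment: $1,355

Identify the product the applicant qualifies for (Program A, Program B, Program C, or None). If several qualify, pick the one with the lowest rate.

Program A

Total debts = (510 + 70 + 700 + 1,355 + 1,560) = 4,195; DTI = 4,195/12,250 = 34.2%.
Reserves = 20,670/1,355 = 15.3 months.
Program A: score 805 ≥ 700; DTI 34.2% ≤ 36% → qualifies.
Program B: score 805 ≥ 660; DTI 34.2% ≤ 45%; reserves 15.3 ≥ 6 mo → qualifies.
Program C: score 805 ≥ 620; DTI 34.2% ≤ 36%; employment 61 ≥ 24 mo; reserves 15.3 ≥ 3 mo → qualifies.
Qualifying: Program A, Program B, Program C. Lowest rate is 8.37% → Program A.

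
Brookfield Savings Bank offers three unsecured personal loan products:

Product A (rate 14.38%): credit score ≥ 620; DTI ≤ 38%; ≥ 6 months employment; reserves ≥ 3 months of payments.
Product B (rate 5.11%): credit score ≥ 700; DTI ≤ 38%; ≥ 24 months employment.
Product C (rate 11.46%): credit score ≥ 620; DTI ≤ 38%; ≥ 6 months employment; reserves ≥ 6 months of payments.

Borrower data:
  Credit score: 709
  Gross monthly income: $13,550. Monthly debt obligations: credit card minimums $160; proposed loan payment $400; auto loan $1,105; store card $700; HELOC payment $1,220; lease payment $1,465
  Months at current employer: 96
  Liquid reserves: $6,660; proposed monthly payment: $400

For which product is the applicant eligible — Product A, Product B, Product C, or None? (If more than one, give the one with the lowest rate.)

Product B

Total debts = (160 + 400 + 1,105 + 700 + 1,220 + 1,465) = 5,050; DTI = 5,050/13,550 = 37.3%.
Reserves = 6,660/400 = 16.6 months.
Product A: score 709 ≥ 620; DTI 37.3% ≤ 38%; employment 96 ≥ 6 mo; reserves 16.6 ≥ 3 mo → qualifies.
Product B: score 709 ≥ 700; DTI 37.3% ≤ 38%; employment 96 ≥ 24 mo → qualifies.
Product C: score 709 ≥ 620; DTI 37.3% ≤ 38%; employment 96 ≥ 6 mo; reserves 16.6 ≥ 6 mo → qualifies.
Qualifying: Product A, Product B, Product C. Lowest rate is 5.11% → Product B.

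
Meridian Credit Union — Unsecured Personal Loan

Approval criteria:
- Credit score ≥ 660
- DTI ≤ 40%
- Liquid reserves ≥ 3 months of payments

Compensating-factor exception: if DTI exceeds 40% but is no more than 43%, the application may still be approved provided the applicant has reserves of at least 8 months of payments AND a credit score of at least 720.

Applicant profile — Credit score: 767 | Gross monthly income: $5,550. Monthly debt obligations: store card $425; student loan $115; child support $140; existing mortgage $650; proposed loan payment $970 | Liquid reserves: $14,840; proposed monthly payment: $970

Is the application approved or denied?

Credit score 767 ≥ 660 (meets base)
Total debts = (425 + 115 + 140 + 650 + 970) = 2,300. DTI: 2,300 ÷ 5,550 = 41.4%, over the 40% base limit.
Liquid reserves cover 14,840/970 = 15.3 months — ≥ 3 required
41.4% falls in the override range (40%–43%), so the compensating-factor test applies.
Override check — reserves: 15.3 mo (ok); score: 767 (ok).
Both override conditions satisfied; DTI exception granted.

Approved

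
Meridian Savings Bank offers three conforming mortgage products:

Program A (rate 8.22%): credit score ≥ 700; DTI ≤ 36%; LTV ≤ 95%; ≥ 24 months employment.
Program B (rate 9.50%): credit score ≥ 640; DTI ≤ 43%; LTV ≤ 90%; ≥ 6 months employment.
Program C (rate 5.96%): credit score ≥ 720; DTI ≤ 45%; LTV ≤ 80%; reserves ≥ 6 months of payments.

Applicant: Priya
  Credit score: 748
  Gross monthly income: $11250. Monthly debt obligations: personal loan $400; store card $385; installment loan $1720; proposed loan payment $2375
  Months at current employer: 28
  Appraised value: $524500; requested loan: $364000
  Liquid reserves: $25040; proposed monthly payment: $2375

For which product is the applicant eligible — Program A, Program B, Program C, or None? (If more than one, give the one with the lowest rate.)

Total debts = (400 + 385 + 1,720 + 2,375) = 4,880; DTI = 4,880/11,250 = 43.4%.
LTV = 364,000/524,500 = 69.4%.
Reserves = 25,040/2,375 = 10.5 months.
Program A: score 748 ≥ 700; DTI 43.4% > 36%; LTV 69.4% ≤ 95%; employment 28 ≥ 24 mo → does not qualify.
Program B: score 748 ≥ 640; DTI 43.4% > 43%; LTV 69.4% ≤ 90%; employment 28 ≥ 6 mo → does not qualify.
Program C: score 748 ≥ 720; DTI 43.4% ≤ 45%; LTV 69.4% ≤ 80%; reserves 10.5 ≥ 6 mo → qualifies.

Program C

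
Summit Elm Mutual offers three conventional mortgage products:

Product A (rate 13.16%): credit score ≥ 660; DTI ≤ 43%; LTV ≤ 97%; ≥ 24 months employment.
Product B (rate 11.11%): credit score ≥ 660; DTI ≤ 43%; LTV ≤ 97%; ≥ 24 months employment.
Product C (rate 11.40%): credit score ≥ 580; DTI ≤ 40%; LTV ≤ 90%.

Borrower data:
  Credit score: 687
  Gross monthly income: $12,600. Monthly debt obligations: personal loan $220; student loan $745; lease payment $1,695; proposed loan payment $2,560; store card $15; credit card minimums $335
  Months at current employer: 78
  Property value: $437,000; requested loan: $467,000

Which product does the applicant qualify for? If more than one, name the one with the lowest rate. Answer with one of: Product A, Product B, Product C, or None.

Total debts = (220 + 745 + 1,695 + 2,560 + 15 + 335) = 5,570; DTI = 5,570/12,600 = 44.2%.
LTV = 467,000/437,000 = 106.9%.
Product A: score 687 ≥ 660; DTI 44.2% > 43%; LTV 106.9% > 97%; employment 78 ≥ 24 mo → does not qualify.
Product B: score 687 ≥ 660; DTI 44.2% > 43%; LTV 106.9% > 97%; employment 78 ≥ 24 mo → does not qualify.
Product C: score 687 ≥ 580; DTI 44.2% > 40%; LTV 106.9% > 90% → does not qualify.

None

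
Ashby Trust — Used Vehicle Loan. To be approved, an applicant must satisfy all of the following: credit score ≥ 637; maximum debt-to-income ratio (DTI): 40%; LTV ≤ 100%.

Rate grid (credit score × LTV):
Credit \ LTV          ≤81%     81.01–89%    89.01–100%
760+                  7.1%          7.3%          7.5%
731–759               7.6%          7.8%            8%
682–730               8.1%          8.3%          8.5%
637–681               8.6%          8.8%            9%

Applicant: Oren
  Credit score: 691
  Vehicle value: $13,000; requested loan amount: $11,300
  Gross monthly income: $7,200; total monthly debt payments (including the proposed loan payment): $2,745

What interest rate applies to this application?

8.3%

Credit score 691 ≥ 637; Debt-to-income = 2,745/7,200 = 38.1% — meets 40% limit
LTV = 11,300/13,000 = 86.9% ≤ 100%
Score 691 is in the 682–730 band; LTV 86.9% is in the 81.01–89% band → 8.3%.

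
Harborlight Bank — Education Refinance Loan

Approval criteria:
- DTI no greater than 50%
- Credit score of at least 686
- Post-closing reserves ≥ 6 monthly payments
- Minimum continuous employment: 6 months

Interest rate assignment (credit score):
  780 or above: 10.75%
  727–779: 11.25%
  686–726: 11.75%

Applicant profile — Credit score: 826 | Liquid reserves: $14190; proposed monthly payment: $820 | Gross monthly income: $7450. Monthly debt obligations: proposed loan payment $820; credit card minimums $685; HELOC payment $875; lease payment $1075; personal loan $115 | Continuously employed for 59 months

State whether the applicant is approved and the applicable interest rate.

Credit score 826 ≥ 686 (meets minimum)
Reserves: 14,190 ÷ 820 = 17.3 months (meets 6-month minimum)
Total monthly debts = (820 + 685 + 875 + 1,075 + 115) = 3,570. DTI = 3,570/7,450 = 47.9% ≤ 50%
Employment 59 ≥ 6 months
All requirements met. Score 826 falls in the 780 or above tier → 10.75%.

Approved at 10.75%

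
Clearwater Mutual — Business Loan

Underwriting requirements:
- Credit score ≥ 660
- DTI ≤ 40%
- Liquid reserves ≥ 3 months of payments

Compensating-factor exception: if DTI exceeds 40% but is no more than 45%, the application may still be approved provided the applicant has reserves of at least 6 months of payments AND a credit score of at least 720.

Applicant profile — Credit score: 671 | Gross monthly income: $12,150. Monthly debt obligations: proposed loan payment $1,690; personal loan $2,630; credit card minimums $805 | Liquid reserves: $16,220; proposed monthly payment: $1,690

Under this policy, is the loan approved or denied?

Credit score 671 ≥ 660 (meets base)
Total debts = (1,690 + 2,630 + 805) = 5,125. DTI: 5,125 ÷ 12,150 = 42.2%, over the 40% base limit.
Liquid reserves cover 16,220/1,690 = 9.6 months — ≥ 3 required
42.2% falls in the override range (40%–45%), so the compensating-factor test applies.
Reserves 9.6 ≥ 6 months; credit score 671 < 720.
Compensating-factor requirement not fully met.

Denied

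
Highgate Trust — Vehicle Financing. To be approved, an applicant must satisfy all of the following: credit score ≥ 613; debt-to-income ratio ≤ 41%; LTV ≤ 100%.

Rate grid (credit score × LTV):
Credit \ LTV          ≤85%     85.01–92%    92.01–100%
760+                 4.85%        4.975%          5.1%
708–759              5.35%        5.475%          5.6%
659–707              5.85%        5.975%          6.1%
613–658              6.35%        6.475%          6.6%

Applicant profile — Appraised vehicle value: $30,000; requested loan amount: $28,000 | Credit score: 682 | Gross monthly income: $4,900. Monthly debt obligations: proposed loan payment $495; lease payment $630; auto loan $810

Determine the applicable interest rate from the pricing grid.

6.1%

Credit score 682 ≥ 613; Total monthly debts = (495 + 630 + 810) = 1,935. DTI: 1,935 ÷ 4,900 = 39.5%, within the 41% cap
Loan-to-value = 28,000/30,000 = 93.3% — pass (100% max)
Row: 682 falls in 659–707. Column: 93.3% falls in 92.01–100%. Rate = 6.1%.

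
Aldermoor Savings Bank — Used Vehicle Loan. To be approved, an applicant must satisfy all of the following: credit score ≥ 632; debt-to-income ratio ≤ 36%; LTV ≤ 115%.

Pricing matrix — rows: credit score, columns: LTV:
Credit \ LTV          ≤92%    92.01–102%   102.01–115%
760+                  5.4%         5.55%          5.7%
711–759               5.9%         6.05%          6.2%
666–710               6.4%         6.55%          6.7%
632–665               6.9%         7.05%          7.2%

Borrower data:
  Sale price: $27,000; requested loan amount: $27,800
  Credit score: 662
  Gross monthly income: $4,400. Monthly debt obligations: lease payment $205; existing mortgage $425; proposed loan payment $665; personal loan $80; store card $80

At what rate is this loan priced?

7.2%

Credit score 662 ≥ 632; Total monthly debts = (205 + 425 + 665 + 80 + 80) = 1,455. Debt-to-income = 1,455/4,400 = 33.1% — meets 36% limit
Loan-to-value = 27,800/27,000 = 103% — pass (115% max)
Row: 662 falls in 632–665. Column: 103% falls in 102.01–115%. Rate = 7.2%.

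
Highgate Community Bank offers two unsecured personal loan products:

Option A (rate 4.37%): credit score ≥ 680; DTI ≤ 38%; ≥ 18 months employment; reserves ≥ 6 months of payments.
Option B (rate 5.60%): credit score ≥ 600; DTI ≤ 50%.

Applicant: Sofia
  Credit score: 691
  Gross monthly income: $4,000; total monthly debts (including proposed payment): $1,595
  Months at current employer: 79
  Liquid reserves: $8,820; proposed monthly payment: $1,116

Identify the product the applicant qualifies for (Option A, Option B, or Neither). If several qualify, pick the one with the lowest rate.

Option B

DTI = 1,595/4,000 = 39.9%.
Reserves = 8,820/1,116 = 7.9 months.
Option A: score 691 ≥ 680; DTI 39.9% > 38%; employment 79 ≥ 18 mo; reserves 7.9 ≥ 6 mo → does not qualify.
Option B: score 691 ≥ 600; DTI 39.9% ≤ 50% → qualifies.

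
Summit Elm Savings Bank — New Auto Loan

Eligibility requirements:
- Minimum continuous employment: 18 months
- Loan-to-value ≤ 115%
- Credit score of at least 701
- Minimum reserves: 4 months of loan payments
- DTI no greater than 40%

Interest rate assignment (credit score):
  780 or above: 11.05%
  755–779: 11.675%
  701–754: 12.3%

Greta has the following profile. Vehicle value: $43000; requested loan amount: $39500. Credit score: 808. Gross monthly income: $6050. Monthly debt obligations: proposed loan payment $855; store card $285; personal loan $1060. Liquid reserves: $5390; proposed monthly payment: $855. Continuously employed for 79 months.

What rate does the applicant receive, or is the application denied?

Approved at 11.05%

Credit score 808 ≥ 701 (meets minimum)
Reserves = 5,390/855 = 6.3 months ≥ 4
LTV = 39,500/43,000 = 91.9% ≤ 115%
Employment 79 ≥ 18 months
Total monthly debts = (855 + 285 + 1,060) = 2,200. DTI = 2,200/6,050 = 36.4% ≤ 40%
All requirements met. Score 808 falls in the 780 or above tier → 11.05%.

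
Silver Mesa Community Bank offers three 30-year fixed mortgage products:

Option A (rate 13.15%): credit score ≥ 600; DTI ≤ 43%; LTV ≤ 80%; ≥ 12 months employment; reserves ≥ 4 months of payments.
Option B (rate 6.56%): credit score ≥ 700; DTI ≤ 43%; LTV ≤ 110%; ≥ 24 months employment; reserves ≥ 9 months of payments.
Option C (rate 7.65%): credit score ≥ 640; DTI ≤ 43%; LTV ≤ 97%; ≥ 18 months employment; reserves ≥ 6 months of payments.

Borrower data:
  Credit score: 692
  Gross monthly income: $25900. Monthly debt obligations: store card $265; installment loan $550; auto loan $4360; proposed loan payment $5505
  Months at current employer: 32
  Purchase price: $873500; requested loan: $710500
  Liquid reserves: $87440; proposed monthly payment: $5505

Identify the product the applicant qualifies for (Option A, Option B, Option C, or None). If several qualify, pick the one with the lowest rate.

Total debts = (265 + 550 + 4,360 + 5,505) = 10,680; DTI = 10,680/25,900 = 41.2%.
LTV = 710,500/873,500 = 81.3%.
Reserves = 87,440/5,505 = 15.9 months.
Option A: score 692 ≥ 600; DTI 41.2% ≤ 43%; LTV 81.3% > 80%; employment 32 ≥ 12 mo; reserves 15.9 ≥ 4 mo → does not qualify.
Option B: score 692 < 700; DTI 41.2% ≤ 43%; LTV 81.3% ≤ 110%; employment 32 ≥ 24 mo; reserves 15.9 ≥ 9 mo → does not qualify.
Option C: score 692 ≥ 640; DTI 41.2% ≤ 43%; LTV 81.3% ≤ 97%; employment 32 ≥ 18 mo; reserves 15.9 ≥ 6 mo → qualifies.

Option C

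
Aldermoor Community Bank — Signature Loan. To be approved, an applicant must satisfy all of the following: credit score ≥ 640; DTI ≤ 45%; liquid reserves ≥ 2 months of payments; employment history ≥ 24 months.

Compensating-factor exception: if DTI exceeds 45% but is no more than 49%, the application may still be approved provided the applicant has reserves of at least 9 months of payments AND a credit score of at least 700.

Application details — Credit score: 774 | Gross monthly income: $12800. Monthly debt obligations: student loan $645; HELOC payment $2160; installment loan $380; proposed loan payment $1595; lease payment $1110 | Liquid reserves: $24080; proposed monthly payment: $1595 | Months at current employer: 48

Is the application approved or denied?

Approved

Credit score 774 ≥ 640 (meets base)
Total debts = (645 + 2,160 + 380 + 1,595 + 1,110) = 5,890. DTI: 5,890 ÷ 12,800 = 46%, over the 45% base limit.
Liquid reserves cover 24,080/1,595 = 15.1 months — ≥ 2 required
Employment 48 ≥ 24 months
DTI 46% is within the 45%–49% exception band; checking compensating factors.
Reserves 15.1 ≥ 9 months; credit score 774 ≥ 700.
Both compensating conditions met → exception applies.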